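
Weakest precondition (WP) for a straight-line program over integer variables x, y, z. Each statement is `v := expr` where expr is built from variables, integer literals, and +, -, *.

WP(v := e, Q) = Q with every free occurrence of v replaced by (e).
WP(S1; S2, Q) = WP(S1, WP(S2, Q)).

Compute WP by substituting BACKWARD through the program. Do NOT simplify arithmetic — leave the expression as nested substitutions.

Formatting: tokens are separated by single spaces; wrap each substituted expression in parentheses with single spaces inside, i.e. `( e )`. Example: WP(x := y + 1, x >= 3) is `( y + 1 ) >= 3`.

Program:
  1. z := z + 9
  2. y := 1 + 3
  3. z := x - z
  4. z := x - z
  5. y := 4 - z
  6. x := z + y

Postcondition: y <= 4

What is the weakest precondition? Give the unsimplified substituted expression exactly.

Answer: ( 4 - ( x - ( x - ( z + 9 ) ) ) ) <= 4

Derivation:
post: y <= 4
stmt 6: x := z + y  -- replace 0 occurrence(s) of x with (z + y)
  => y <= 4
stmt 5: y := 4 - z  -- replace 1 occurrence(s) of y with (4 - z)
  => ( 4 - z ) <= 4
stmt 4: z := x - z  -- replace 1 occurrence(s) of z with (x - z)
  => ( 4 - ( x - z ) ) <= 4
stmt 3: z := x - z  -- replace 1 occurrence(s) of z with (x - z)
  => ( 4 - ( x - ( x - z ) ) ) <= 4
stmt 2: y := 1 + 3  -- replace 0 occurrence(s) of y with (1 + 3)
  => ( 4 - ( x - ( x - z ) ) ) <= 4
stmt 1: z := z + 9  -- replace 1 occurrence(s) of z with (z + 9)
  => ( 4 - ( x - ( x - ( z + 9 ) ) ) ) <= 4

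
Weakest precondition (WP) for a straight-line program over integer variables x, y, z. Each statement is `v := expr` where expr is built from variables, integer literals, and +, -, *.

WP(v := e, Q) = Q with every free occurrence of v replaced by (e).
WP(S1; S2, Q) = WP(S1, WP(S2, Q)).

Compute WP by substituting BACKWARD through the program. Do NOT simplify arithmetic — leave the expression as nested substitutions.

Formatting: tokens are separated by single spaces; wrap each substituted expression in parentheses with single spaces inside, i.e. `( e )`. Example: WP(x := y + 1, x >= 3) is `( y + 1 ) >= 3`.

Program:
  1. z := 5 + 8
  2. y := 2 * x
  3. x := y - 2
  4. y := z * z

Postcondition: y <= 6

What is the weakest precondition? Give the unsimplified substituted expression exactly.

Answer: ( ( 5 + 8 ) * ( 5 + 8 ) ) <= 6

Derivation:
post: y <= 6
stmt 4: y := z * z  -- replace 1 occurrence(s) of y with (z * z)
  => ( z * z ) <= 6
stmt 3: x := y - 2  -- replace 0 occurrence(s) of x with (y - 2)
  => ( z * z ) <= 6
stmt 2: y := 2 * x  -- replace 0 occurrence(s) of y with (2 * x)
  => ( z * z ) <= 6
stmt 1: z := 5 + 8  -- replace 2 occurrence(s) of z with (5 + 8)
  => ( ( 5 + 8 ) * ( 5 + 8 ) ) <= 6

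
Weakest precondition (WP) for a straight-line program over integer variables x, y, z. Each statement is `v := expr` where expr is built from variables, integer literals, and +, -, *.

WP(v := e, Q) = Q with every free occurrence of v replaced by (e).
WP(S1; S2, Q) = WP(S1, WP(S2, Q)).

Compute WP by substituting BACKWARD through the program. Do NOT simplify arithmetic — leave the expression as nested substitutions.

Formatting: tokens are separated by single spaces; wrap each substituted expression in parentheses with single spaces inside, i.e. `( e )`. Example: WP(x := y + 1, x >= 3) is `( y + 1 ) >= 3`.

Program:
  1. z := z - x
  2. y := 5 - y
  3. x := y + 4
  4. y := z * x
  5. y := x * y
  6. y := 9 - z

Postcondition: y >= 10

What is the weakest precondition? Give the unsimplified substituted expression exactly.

post: y >= 10
stmt 6: y := 9 - z  -- replace 1 occurrence(s) of y with (9 - z)
  => ( 9 - z ) >= 10
stmt 5: y := x * y  -- replace 0 occurrence(s) of y with (x * y)
  => ( 9 - z ) >= 10
stmt 4: y := z * x  -- replace 0 occurrence(s) of y with (z * x)
  => ( 9 - z ) >= 10
stmt 3: x := y + 4  -- replace 0 occurrence(s) of x with (y + 4)
  => ( 9 - z ) >= 10
stmt 2: y := 5 - y  -- replace 0 occurrence(s) of y with (5 - y)
  => ( 9 - z ) >= 10
stmt 1: z := z - x  -- replace 1 occurrence(s) of z with (z - x)
  => ( 9 - ( z - x ) ) >= 10

Answer: ( 9 - ( z - x ) ) >= 10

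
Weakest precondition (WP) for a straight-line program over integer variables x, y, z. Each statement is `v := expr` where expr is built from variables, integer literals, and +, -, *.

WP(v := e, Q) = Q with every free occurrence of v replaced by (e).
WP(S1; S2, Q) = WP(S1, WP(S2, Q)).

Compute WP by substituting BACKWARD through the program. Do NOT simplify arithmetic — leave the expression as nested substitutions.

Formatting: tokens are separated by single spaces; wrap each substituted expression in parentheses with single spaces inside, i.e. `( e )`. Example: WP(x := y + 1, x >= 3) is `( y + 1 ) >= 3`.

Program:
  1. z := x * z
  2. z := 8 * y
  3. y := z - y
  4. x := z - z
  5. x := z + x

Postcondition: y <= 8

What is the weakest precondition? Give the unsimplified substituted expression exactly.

Answer: ( ( 8 * y ) - y ) <= 8

Derivation:
post: y <= 8
stmt 5: x := z + x  -- replace 0 occurrence(s) of x with (z + x)
  => y <= 8
stmt 4: x := z - z  -- replace 0 occurrence(s) of x with (z - z)
  => y <= 8
stmt 3: y := z - y  -- replace 1 occurrence(s) of y with (z - y)
  => ( z - y ) <= 8
stmt 2: z := 8 * y  -- replace 1 occurrence(s) of z with (8 * y)
  => ( ( 8 * y ) - y ) <= 8
stmt 1: z := x * z  -- replace 0 occurrence(s) of z with (x * z)
  => ( ( 8 * y ) - y ) <= 8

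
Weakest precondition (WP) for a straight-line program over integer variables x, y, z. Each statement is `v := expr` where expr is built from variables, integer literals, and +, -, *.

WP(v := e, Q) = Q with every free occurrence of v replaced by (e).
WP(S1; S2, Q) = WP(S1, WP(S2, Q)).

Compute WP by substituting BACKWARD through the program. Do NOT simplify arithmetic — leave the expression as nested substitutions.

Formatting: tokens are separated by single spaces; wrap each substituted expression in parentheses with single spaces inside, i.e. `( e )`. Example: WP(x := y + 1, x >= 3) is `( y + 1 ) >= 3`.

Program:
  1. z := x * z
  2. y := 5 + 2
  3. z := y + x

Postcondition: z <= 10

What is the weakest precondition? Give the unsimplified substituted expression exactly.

Answer: ( ( 5 + 2 ) + x ) <= 10

Derivation:
post: z <= 10
stmt 3: z := y + x  -- replace 1 occurrence(s) of z with (y + x)
  => ( y + x ) <= 10
stmt 2: y := 5 + 2  -- replace 1 occurrence(s) of y with (5 + 2)
  => ( ( 5 + 2 ) + x ) <= 10
stmt 1: z := x * z  -- replace 0 occurrence(s) of z with (x * z)
  => ( ( 5 + 2 ) + x ) <= 10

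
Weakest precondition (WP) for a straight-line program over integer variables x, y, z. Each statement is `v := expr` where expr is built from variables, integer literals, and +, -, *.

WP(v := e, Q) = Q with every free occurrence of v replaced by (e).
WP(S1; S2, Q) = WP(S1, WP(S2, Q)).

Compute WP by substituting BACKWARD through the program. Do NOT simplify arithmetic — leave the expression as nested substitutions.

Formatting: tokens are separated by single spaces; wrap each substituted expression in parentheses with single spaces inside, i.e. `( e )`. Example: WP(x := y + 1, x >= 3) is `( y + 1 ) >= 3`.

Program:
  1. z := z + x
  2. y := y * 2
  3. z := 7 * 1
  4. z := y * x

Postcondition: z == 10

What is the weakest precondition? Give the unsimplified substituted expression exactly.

post: z == 10
stmt 4: z := y * x  -- replace 1 occurrence(s) of z with (y * x)
  => ( y * x ) == 10
stmt 3: z := 7 * 1  -- replace 0 occurrence(s) of z with (7 * 1)
  => ( y * x ) == 10
stmt 2: y := y * 2  -- replace 1 occurrence(s) of y with (y * 2)
  => ( ( y * 2 ) * x ) == 10
stmt 1: z := z + x  -- replace 0 occurrence(s) of z with (z + x)
  => ( ( y * 2 ) * x ) == 10

Answer: ( ( y * 2 ) * x ) == 10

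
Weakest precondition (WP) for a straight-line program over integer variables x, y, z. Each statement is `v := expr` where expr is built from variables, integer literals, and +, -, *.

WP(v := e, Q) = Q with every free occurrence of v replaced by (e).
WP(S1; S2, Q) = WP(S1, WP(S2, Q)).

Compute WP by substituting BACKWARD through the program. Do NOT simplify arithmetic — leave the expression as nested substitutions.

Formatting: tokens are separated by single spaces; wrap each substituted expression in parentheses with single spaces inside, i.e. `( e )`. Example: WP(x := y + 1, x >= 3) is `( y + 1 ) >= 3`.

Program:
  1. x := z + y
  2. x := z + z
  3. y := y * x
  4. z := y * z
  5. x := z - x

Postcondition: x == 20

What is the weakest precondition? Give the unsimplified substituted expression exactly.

post: x == 20
stmt 5: x := z - x  -- replace 1 occurrence(s) of x with (z - x)
  => ( z - x ) == 20
stmt 4: z := y * z  -- replace 1 occurrence(s) of z with (y * z)
  => ( ( y * z ) - x ) == 20
stmt 3: y := y * x  -- replace 1 occurrence(s) of y with (y * x)
  => ( ( ( y * x ) * z ) - x ) == 20
stmt 2: x := z + z  -- replace 2 occurrence(s) of x with (z + z)
  => ( ( ( y * ( z + z ) ) * z ) - ( z + z ) ) == 20
stmt 1: x := z + y  -- replace 0 occurrence(s) of x with (z + y)
  => ( ( ( y * ( z + z ) ) * z ) - ( z + z ) ) == 20

Answer: ( ( ( y * ( z + z ) ) * z ) - ( z + z ) ) == 20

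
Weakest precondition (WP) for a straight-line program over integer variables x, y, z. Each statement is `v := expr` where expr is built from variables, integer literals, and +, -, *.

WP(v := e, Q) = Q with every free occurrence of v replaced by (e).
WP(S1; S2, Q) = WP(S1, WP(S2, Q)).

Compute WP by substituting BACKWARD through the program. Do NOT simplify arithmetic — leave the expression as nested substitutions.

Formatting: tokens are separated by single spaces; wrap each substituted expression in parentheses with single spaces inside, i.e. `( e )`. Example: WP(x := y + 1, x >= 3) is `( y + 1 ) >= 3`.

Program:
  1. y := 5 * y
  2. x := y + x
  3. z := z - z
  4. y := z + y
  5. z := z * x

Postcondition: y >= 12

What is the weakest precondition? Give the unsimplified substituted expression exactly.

post: y >= 12
stmt 5: z := z * x  -- replace 0 occurrence(s) of z with (z * x)
  => y >= 12
stmt 4: y := z + y  -- replace 1 occurrence(s) of y with (z + y)
  => ( z + y ) >= 12
stmt 3: z := z - z  -- replace 1 occurrence(s) of z with (z - z)
  => ( ( z - z ) + y ) >= 12
stmt 2: x := y + x  -- replace 0 occurrence(s) of x with (y + x)
  => ( ( z - z ) + y ) >= 12
stmt 1: y := 5 * y  -- replace 1 occurrence(s) of y with (5 * y)
  => ( ( z - z ) + ( 5 * y ) ) >= 12

Answer: ( ( z - z ) + ( 5 * y ) ) >= 12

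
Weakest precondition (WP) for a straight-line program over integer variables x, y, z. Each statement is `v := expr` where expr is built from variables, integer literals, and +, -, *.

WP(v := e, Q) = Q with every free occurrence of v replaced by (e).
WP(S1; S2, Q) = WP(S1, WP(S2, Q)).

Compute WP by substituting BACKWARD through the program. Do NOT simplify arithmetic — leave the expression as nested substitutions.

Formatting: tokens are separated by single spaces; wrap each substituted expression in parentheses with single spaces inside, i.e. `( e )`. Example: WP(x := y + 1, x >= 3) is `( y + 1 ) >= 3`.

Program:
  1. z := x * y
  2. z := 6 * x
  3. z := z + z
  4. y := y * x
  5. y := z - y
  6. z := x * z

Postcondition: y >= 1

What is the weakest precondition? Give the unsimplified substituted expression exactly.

post: y >= 1
stmt 6: z := x * z  -- replace 0 occurrence(s) of z with (x * z)
  => y >= 1
stmt 5: y := z - y  -- replace 1 occurrence(s) of y with (z - y)
  => ( z - y ) >= 1
stmt 4: y := y * x  -- replace 1 occurrence(s) of y with (y * x)
  => ( z - ( y * x ) ) >= 1
stmt 3: z := z + z  -- replace 1 occurrence(s) of z with (z + z)
  => ( ( z + z ) - ( y * x ) ) >= 1
stmt 2: z := 6 * x  -- replace 2 occurrence(s) of z with (6 * x)
  => ( ( ( 6 * x ) + ( 6 * x ) ) - ( y * x ) ) >= 1
stmt 1: z := x * y  -- replace 0 occurrence(s) of z with (x * y)
  => ( ( ( 6 * x ) + ( 6 * x ) ) - ( y * x ) ) >= 1

Answer: ( ( ( 6 * x ) + ( 6 * x ) ) - ( y * x ) ) >= 1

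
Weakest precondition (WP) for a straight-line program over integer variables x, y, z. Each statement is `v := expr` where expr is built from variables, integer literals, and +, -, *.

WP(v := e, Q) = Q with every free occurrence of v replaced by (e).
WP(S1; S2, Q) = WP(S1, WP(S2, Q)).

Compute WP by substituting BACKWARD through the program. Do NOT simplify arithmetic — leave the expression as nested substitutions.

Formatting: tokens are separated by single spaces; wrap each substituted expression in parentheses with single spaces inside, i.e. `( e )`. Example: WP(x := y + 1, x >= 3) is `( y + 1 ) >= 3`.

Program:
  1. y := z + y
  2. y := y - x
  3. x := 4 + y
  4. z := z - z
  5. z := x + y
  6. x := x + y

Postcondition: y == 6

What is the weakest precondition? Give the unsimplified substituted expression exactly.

Answer: ( ( z + y ) - x ) == 6

Derivation:
post: y == 6
stmt 6: x := x + y  -- replace 0 occurrence(s) of x with (x + y)
  => y == 6
stmt 5: z := x + y  -- replace 0 occurrence(s) of z with (x + y)
  => y == 6
stmt 4: z := z - z  -- replace 0 occurrence(s) of z with (z - z)
  => y == 6
stmt 3: x := 4 + y  -- replace 0 occurrence(s) of x with (4 + y)
  => y == 6
stmt 2: y := y - x  -- replace 1 occurrence(s) of y with (y - x)
  => ( y - x ) == 6
stmt 1: y := z + y  -- replace 1 occurrence(s) of y with (z + y)
  => ( ( z + y ) - x ) == 6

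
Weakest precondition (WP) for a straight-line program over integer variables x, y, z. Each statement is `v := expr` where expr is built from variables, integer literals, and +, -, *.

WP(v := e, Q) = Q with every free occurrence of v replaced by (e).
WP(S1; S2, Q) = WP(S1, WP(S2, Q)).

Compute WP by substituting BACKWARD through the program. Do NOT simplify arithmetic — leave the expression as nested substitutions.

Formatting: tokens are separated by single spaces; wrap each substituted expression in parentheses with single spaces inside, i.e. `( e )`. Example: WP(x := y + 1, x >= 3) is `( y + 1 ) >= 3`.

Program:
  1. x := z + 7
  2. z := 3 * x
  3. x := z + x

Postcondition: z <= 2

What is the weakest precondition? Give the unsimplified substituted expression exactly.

Answer: ( 3 * ( z + 7 ) ) <= 2

Derivation:
post: z <= 2
stmt 3: x := z + x  -- replace 0 occurrence(s) of x with (z + x)
  => z <= 2
stmt 2: z := 3 * x  -- replace 1 occurrence(s) of z with (3 * x)
  => ( 3 * x ) <= 2
stmt 1: x := z + 7  -- replace 1 occurrence(s) of x with (z + 7)
  => ( 3 * ( z + 7 ) ) <= 2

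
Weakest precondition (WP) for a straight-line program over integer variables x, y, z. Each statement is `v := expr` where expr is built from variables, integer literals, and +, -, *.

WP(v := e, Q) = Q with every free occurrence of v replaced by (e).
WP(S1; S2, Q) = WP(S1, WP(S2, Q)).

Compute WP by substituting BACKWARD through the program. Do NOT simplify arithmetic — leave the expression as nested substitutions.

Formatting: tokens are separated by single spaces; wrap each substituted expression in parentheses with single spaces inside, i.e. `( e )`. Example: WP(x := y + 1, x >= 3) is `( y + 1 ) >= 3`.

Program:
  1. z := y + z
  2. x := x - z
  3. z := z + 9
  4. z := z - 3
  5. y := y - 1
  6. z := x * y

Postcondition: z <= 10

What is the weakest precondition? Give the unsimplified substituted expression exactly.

Answer: ( ( x - ( y + z ) ) * ( y - 1 ) ) <= 10

Derivation:
post: z <= 10
stmt 6: z := x * y  -- replace 1 occurrence(s) of z with (x * y)
  => ( x * y ) <= 10
stmt 5: y := y - 1  -- replace 1 occurrence(s) of y with (y - 1)
  => ( x * ( y - 1 ) ) <= 10
stmt 4: z := z - 3  -- replace 0 occurrence(s) of z with (z - 3)
  => ( x * ( y - 1 ) ) <= 10
stmt 3: z := z + 9  -- replace 0 occurrence(s) of z with (z + 9)
  => ( x * ( y - 1 ) ) <= 10
stmt 2: x := x - z  -- replace 1 occurrence(s) of x with (x - z)
  => ( ( x - z ) * ( y - 1 ) ) <= 10
stmt 1: z := y + z  -- replace 1 occurrence(s) of z with (y + z)
  => ( ( x - ( y + z ) ) * ( y - 1 ) ) <= 10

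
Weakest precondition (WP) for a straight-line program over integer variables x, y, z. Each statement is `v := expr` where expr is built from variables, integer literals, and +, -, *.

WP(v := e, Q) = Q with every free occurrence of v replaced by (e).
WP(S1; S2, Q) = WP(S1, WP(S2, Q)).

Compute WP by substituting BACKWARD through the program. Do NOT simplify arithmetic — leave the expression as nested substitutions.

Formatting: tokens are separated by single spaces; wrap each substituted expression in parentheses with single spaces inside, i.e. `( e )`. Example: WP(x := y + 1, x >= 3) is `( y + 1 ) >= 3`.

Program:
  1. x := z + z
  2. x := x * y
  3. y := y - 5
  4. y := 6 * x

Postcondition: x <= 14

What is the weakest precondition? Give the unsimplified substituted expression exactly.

Answer: ( ( z + z ) * y ) <= 14

Derivation:
post: x <= 14
stmt 4: y := 6 * x  -- replace 0 occurrence(s) of y with (6 * x)
  => x <= 14
stmt 3: y := y - 5  -- replace 0 occurrence(s) of y with (y - 5)
  => x <= 14
stmt 2: x := x * y  -- replace 1 occurrence(s) of x with (x * y)
  => ( x * y ) <= 14
stmt 1: x := z + z  -- replace 1 occurrence(s) of x with (z + z)
  => ( ( z + z ) * y ) <= 14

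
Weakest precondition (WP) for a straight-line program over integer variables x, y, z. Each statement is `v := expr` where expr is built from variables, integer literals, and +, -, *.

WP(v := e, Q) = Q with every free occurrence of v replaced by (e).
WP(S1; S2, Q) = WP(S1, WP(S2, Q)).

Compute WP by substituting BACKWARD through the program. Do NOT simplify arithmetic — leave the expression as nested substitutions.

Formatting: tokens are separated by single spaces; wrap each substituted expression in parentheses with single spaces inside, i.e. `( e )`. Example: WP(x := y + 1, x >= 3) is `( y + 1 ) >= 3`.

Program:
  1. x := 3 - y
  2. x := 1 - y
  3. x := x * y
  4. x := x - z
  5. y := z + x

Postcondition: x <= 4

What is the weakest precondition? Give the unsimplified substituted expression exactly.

post: x <= 4
stmt 5: y := z + x  -- replace 0 occurrence(s) of y with (z + x)
  => x <= 4
stmt 4: x := x - z  -- replace 1 occurrence(s) of x with (x - z)
  => ( x - z ) <= 4
stmt 3: x := x * y  -- replace 1 occurrence(s) of x with (x * y)
  => ( ( x * y ) - z ) <= 4
stmt 2: x := 1 - y  -- replace 1 occurrence(s) of x with (1 - y)
  => ( ( ( 1 - y ) * y ) - z ) <= 4
stmt 1: x := 3 - y  -- replace 0 occurrence(s) of x with (3 - y)
  => ( ( ( 1 - y ) * y ) - z ) <= 4

Answer: ( ( ( 1 - y ) * y ) - z ) <= 4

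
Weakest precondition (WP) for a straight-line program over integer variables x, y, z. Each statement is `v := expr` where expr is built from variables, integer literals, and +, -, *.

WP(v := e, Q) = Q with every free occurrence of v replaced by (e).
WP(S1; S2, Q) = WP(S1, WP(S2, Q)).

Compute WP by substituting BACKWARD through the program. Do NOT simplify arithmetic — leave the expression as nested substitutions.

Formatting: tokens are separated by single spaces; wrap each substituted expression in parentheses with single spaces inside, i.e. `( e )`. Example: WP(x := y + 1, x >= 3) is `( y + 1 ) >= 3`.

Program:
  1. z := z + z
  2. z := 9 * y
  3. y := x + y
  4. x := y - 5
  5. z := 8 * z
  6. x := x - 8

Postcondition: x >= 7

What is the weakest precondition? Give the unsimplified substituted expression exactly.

Answer: ( ( ( x + y ) - 5 ) - 8 ) >= 7

Derivation:
post: x >= 7
stmt 6: x := x - 8  -- replace 1 occurrence(s) of x with (x - 8)
  => ( x - 8 ) >= 7
stmt 5: z := 8 * z  -- replace 0 occurrence(s) of z with (8 * z)
  => ( x - 8 ) >= 7
stmt 4: x := y - 5  -- replace 1 occurrence(s) of x with (y - 5)
  => ( ( y - 5 ) - 8 ) >= 7
stmt 3: y := x + y  -- replace 1 occurrence(s) of y with (x + y)
  => ( ( ( x + y ) - 5 ) - 8 ) >= 7
stmt 2: z := 9 * y  -- replace 0 occurrence(s) of z with (9 * y)
  => ( ( ( x + y ) - 5 ) - 8 ) >= 7
stmt 1: z := z + z  -- replace 0 occurrence(s) of z with (z + z)
  => ( ( ( x + y ) - 5 ) - 8 ) >= 7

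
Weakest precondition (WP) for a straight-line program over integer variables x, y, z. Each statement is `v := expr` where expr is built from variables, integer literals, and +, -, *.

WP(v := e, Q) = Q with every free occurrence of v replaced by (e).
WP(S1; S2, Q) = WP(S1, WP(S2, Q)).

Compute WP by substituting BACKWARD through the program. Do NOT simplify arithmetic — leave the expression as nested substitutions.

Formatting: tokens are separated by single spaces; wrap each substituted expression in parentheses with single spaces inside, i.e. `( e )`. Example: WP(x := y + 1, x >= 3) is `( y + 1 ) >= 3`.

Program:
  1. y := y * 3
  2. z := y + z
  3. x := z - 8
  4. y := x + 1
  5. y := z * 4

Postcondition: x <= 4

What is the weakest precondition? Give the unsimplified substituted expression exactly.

Answer: ( ( ( y * 3 ) + z ) - 8 ) <= 4

Derivation:
post: x <= 4
stmt 5: y := z * 4  -- replace 0 occurrence(s) of y with (z * 4)
  => x <= 4
stmt 4: y := x + 1  -- replace 0 occurrence(s) of y with (x + 1)
  => x <= 4
stmt 3: x := z - 8  -- replace 1 occurrence(s) of x with (z - 8)
  => ( z - 8 ) <= 4
stmt 2: z := y + z  -- replace 1 occurrence(s) of z with (y + z)
  => ( ( y + z ) - 8 ) <= 4
stmt 1: y := y * 3  -- replace 1 occurrence(s) of y with (y * 3)
  => ( ( ( y * 3 ) + z ) - 8 ) <= 4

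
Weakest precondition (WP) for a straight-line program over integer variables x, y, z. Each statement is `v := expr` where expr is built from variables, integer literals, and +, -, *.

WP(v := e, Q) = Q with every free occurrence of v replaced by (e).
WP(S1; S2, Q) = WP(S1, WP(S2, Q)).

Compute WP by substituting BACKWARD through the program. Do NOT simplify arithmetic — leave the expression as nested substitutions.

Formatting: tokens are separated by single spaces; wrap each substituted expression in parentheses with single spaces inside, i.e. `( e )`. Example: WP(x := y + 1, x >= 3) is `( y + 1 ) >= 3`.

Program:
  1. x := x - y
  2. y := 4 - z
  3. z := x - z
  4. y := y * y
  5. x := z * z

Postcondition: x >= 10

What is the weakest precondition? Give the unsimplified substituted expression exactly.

post: x >= 10
stmt 5: x := z * z  -- replace 1 occurrence(s) of x with (z * z)
  => ( z * z ) >= 10
stmt 4: y := y * y  -- replace 0 occurrence(s) of y with (y * y)
  => ( z * z ) >= 10
stmt 3: z := x - z  -- replace 2 occurrence(s) of z with (x - z)
  => ( ( x - z ) * ( x - z ) ) >= 10
stmt 2: y := 4 - z  -- replace 0 occurrence(s) of y with (4 - z)
  => ( ( x - z ) * ( x - z ) ) >= 10
stmt 1: x := x - y  -- replace 2 occurrence(s) of x with (x - y)
  => ( ( ( x - y ) - z ) * ( ( x - y ) - z ) ) >= 10

Answer: ( ( ( x - y ) - z ) * ( ( x - y ) - z ) ) >= 10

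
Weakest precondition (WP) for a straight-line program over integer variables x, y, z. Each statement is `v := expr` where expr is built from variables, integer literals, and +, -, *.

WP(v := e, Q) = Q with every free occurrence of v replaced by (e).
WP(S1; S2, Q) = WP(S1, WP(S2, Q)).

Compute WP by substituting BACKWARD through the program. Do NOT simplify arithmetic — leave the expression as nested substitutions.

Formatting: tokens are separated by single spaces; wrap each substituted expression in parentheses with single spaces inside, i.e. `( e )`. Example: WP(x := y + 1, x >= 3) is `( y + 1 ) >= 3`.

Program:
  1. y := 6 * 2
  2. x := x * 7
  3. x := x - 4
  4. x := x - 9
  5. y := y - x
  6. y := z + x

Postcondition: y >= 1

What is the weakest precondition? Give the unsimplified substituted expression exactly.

Answer: ( z + ( ( ( x * 7 ) - 4 ) - 9 ) ) >= 1

Derivation:
post: y >= 1
stmt 6: y := z + x  -- replace 1 occurrence(s) of y with (z + x)
  => ( z + x ) >= 1
stmt 5: y := y - x  -- replace 0 occurrence(s) of y with (y - x)
  => ( z + x ) >= 1
stmt 4: x := x - 9  -- replace 1 occurrence(s) of x with (x - 9)
  => ( z + ( x - 9 ) ) >= 1
stmt 3: x := x - 4  -- replace 1 occurrence(s) of x with (x - 4)
  => ( z + ( ( x - 4 ) - 9 ) ) >= 1
stmt 2: x := x * 7  -- replace 1 occurrence(s) of x with (x * 7)
  => ( z + ( ( ( x * 7 ) - 4 ) - 9 ) ) >= 1
stmt 1: y := 6 * 2  -- replace 0 occurrence(s) of y with (6 * 2)
  => ( z + ( ( ( x * 7 ) - 4 ) - 9 ) ) >= 1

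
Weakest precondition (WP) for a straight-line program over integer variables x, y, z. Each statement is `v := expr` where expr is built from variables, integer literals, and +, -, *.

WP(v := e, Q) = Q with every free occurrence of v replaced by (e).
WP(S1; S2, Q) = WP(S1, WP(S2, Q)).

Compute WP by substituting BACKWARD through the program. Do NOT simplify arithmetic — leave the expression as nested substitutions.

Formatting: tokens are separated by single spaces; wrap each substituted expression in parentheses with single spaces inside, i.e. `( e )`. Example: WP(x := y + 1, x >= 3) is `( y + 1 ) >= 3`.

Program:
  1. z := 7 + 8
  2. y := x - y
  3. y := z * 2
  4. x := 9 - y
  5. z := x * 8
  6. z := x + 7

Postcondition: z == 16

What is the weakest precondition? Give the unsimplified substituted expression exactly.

post: z == 16
stmt 6: z := x + 7  -- replace 1 occurrence(s) of z with (x + 7)
  => ( x + 7 ) == 16
stmt 5: z := x * 8  -- replace 0 occurrence(s) of z with (x * 8)
  => ( x + 7 ) == 16
stmt 4: x := 9 - y  -- replace 1 occurrence(s) of x with (9 - y)
  => ( ( 9 - y ) + 7 ) == 16
stmt 3: y := z * 2  -- replace 1 occurrence(s) of y with (z * 2)
  => ( ( 9 - ( z * 2 ) ) + 7 ) == 16
stmt 2: y := x - y  -- replace 0 occurrence(s) of y with (x - y)
  => ( ( 9 - ( z * 2 ) ) + 7 ) == 16
stmt 1: z := 7 + 8  -- replace 1 occurrence(s) of z with (7 + 8)
  => ( ( 9 - ( ( 7 + 8 ) * 2 ) ) + 7 ) == 16

Answer: ( ( 9 - ( ( 7 + 8 ) * 2 ) ) + 7 ) == 16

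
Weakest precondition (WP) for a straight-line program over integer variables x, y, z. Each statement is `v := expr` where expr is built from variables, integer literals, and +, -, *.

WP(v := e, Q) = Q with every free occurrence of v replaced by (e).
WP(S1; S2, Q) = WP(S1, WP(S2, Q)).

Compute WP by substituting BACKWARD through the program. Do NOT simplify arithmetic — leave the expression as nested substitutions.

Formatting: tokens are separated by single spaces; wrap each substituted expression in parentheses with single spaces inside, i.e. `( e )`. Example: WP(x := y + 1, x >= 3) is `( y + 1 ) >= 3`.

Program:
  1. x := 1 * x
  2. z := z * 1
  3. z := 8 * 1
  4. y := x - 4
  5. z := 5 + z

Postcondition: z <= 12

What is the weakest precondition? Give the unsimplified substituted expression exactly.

post: z <= 12
stmt 5: z := 5 + z  -- replace 1 occurrence(s) of z with (5 + z)
  => ( 5 + z ) <= 12
stmt 4: y := x - 4  -- replace 0 occurrence(s) of y with (x - 4)
  => ( 5 + z ) <= 12
stmt 3: z := 8 * 1  -- replace 1 occurrence(s) of z with (8 * 1)
  => ( 5 + ( 8 * 1 ) ) <= 12
stmt 2: z := z * 1  -- replace 0 occurrence(s) of z with (z * 1)
  => ( 5 + ( 8 * 1 ) ) <= 12
stmt 1: x := 1 * x  -- replace 0 occurrence(s) of x with (1 * x)
  => ( 5 + ( 8 * 1 ) ) <= 12

Answer: ( 5 + ( 8 * 1 ) ) <= 12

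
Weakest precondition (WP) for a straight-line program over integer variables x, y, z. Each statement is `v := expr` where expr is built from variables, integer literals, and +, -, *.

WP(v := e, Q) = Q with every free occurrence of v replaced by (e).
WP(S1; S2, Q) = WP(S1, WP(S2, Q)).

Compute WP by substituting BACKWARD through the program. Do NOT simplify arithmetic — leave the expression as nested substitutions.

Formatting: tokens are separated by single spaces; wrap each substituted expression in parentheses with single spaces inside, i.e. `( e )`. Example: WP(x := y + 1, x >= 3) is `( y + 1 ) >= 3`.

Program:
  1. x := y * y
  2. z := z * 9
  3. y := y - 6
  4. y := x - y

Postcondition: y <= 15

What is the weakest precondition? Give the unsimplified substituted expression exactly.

post: y <= 15
stmt 4: y := x - y  -- replace 1 occurrence(s) of y with (x - y)
  => ( x - y ) <= 15
stmt 3: y := y - 6  -- replace 1 occurrence(s) of y with (y - 6)
  => ( x - ( y - 6 ) ) <= 15
stmt 2: z := z * 9  -- replace 0 occurrence(s) of z with (z * 9)
  => ( x - ( y - 6 ) ) <= 15
stmt 1: x := y * y  -- replace 1 occurrence(s) of x with (y * y)
  => ( ( y * y ) - ( y - 6 ) ) <= 15

Answer: ( ( y * y ) - ( y - 6 ) ) <= 15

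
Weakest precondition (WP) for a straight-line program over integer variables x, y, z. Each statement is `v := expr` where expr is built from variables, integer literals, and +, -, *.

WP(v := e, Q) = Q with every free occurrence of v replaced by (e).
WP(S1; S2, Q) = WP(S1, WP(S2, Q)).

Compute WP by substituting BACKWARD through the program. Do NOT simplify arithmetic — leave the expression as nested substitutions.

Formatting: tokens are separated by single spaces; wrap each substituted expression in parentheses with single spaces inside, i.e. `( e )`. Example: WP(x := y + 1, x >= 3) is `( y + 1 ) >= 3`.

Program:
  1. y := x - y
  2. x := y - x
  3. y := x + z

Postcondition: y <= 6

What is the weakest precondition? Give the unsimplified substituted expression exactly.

Answer: ( ( ( x - y ) - x ) + z ) <= 6

Derivation:
post: y <= 6
stmt 3: y := x + z  -- replace 1 occurrence(s) of y with (x + z)
  => ( x + z ) <= 6
stmt 2: x := y - x  -- replace 1 occurrence(s) of x with (y - x)
  => ( ( y - x ) + z ) <= 6
stmt 1: y := x - y  -- replace 1 occurrence(s) of y with (x - y)
  => ( ( ( x - y ) - x ) + z ) <= 6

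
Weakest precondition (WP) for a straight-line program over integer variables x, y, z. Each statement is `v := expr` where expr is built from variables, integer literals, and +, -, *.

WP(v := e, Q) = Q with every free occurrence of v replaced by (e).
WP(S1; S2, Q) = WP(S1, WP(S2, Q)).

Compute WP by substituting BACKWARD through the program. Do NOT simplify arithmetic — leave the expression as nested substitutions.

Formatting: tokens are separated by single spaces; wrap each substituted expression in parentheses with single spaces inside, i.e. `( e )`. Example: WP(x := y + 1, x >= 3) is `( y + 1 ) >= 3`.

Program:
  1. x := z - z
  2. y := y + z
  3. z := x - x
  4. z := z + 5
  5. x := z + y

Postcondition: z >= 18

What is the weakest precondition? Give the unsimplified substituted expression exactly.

post: z >= 18
stmt 5: x := z + y  -- replace 0 occurrence(s) of x with (z + y)
  => z >= 18
stmt 4: z := z + 5  -- replace 1 occurrence(s) of z with (z + 5)
  => ( z + 5 ) >= 18
stmt 3: z := x - x  -- replace 1 occurrence(s) of z with (x - x)
  => ( ( x - x ) + 5 ) >= 18
stmt 2: y := y + z  -- replace 0 occurrence(s) of y with (y + z)
  => ( ( x - x ) + 5 ) >= 18
stmt 1: x := z - z  -- replace 2 occurrence(s) of x with (z - z)
  => ( ( ( z - z ) - ( z - z ) ) + 5 ) >= 18

Answer: ( ( ( z - z ) - ( z - z ) ) + 5 ) >= 18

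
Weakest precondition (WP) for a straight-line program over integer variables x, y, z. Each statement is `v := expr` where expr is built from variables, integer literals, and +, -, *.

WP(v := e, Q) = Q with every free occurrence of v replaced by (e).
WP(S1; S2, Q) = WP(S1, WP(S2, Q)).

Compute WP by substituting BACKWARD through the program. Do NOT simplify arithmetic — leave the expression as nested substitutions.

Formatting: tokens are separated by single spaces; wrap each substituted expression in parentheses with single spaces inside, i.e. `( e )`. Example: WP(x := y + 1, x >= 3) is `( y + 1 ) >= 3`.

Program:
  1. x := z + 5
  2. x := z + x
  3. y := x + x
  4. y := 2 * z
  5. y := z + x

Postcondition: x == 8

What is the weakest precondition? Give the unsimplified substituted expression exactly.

post: x == 8
stmt 5: y := z + x  -- replace 0 occurrence(s) of y with (z + x)
  => x == 8
stmt 4: y := 2 * z  -- replace 0 occurrence(s) of y with (2 * z)
  => x == 8
stmt 3: y := x + x  -- replace 0 occurrence(s) of y with (x + x)
  => x == 8
stmt 2: x := z + x  -- replace 1 occurrence(s) of x with (z + x)
  => ( z + x ) == 8
stmt 1: x := z + 5  -- replace 1 occurrence(s) of x with (z + 5)
  => ( z + ( z + 5 ) ) == 8

Answer: ( z + ( z + 5 ) ) == 8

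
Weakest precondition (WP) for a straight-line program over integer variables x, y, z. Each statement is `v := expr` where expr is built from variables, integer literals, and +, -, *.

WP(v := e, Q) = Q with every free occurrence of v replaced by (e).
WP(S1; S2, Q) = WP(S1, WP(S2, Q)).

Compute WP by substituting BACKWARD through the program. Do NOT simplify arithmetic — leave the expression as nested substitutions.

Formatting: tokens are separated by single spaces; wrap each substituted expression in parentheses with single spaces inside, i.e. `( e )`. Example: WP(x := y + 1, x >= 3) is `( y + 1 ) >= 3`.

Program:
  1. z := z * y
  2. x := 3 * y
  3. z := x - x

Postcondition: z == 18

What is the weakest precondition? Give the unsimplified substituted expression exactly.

Answer: ( ( 3 * y ) - ( 3 * y ) ) == 18

Derivation:
post: z == 18
stmt 3: z := x - x  -- replace 1 occurrence(s) of z with (x - x)
  => ( x - x ) == 18
stmt 2: x := 3 * y  -- replace 2 occurrence(s) of x with (3 * y)
  => ( ( 3 * y ) - ( 3 * y ) ) == 18
stmt 1: z := z * y  -- replace 0 occurrence(s) of z with (z * y)
  => ( ( 3 * y ) - ( 3 * y ) ) == 18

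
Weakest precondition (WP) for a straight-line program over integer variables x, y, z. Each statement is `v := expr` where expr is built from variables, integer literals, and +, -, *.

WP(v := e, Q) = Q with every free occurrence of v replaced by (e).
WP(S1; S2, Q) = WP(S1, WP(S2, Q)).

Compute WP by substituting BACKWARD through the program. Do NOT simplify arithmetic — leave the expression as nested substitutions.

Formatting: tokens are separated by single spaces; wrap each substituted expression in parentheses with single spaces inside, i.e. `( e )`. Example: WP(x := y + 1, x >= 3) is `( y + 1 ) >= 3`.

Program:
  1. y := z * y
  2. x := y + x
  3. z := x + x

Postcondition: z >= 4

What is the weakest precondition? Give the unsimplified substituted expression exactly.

Answer: ( ( ( z * y ) + x ) + ( ( z * y ) + x ) ) >= 4

Derivation:
post: z >= 4
stmt 3: z := x + x  -- replace 1 occurrence(s) of z with (x + x)
  => ( x + x ) >= 4
stmt 2: x := y + x  -- replace 2 occurrence(s) of x with (y + x)
  => ( ( y + x ) + ( y + x ) ) >= 4
stmt 1: y := z * y  -- replace 2 occurrence(s) of y with (z * y)
  => ( ( ( z * y ) + x ) + ( ( z * y ) + x ) ) >= 4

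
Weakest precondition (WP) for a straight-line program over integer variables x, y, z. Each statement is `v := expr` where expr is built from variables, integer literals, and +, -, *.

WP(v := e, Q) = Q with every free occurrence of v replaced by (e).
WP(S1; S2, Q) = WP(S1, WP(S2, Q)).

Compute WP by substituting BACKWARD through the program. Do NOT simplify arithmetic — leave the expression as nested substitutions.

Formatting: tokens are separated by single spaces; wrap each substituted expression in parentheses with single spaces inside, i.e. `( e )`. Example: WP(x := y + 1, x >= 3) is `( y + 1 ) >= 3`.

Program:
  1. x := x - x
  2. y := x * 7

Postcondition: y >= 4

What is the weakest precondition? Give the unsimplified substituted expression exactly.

Answer: ( ( x - x ) * 7 ) >= 4

Derivation:
post: y >= 4
stmt 2: y := x * 7  -- replace 1 occurrence(s) of y with (x * 7)
  => ( x * 7 ) >= 4
stmt 1: x := x - x  -- replace 1 occurrence(s) of x with (x - x)
  => ( ( x - x ) * 7 ) >= 4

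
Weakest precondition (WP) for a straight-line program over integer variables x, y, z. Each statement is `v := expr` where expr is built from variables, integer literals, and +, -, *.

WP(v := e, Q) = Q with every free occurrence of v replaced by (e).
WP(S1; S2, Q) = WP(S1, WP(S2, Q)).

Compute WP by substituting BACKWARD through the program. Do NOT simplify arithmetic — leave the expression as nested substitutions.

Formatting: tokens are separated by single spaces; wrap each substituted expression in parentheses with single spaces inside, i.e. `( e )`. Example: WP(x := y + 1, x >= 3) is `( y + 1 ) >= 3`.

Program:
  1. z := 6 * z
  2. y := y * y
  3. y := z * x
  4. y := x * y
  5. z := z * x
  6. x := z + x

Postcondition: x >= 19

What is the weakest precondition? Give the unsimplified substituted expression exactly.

post: x >= 19
stmt 6: x := z + x  -- replace 1 occurrence(s) of x with (z + x)
  => ( z + x ) >= 19
stmt 5: z := z * x  -- replace 1 occurrence(s) of z with (z * x)
  => ( ( z * x ) + x ) >= 19
stmt 4: y := x * y  -- replace 0 occurrence(s) of y with (x * y)
  => ( ( z * x ) + x ) >= 19
stmt 3: y := z * x  -- replace 0 occurrence(s) of y with (z * x)
  => ( ( z * x ) + x ) >= 19
stmt 2: y := y * y  -- replace 0 occurrence(s) of y with (y * y)
  => ( ( z * x ) + x ) >= 19
stmt 1: z := 6 * z  -- replace 1 occurrence(s) of z with (6 * z)
  => ( ( ( 6 * z ) * x ) + x ) >= 19

Answer: ( ( ( 6 * z ) * x ) + x ) >= 19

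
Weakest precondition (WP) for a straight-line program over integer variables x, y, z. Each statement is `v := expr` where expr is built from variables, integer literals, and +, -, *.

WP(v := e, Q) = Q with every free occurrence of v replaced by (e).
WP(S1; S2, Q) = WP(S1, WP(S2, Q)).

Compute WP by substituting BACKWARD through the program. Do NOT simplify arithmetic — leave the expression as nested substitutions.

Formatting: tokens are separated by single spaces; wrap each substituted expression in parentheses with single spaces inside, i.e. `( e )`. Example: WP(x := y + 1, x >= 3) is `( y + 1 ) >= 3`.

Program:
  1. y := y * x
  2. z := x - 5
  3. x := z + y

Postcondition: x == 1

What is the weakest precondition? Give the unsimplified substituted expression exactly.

Answer: ( ( x - 5 ) + ( y * x ) ) == 1

Derivation:
post: x == 1
stmt 3: x := z + y  -- replace 1 occurrence(s) of x with (z + y)
  => ( z + y ) == 1
stmt 2: z := x - 5  -- replace 1 occurrence(s) of z with (x - 5)
  => ( ( x - 5 ) + y ) == 1
stmt 1: y := y * x  -- replace 1 occurrence(s) of y with (y * x)
  => ( ( x - 5 ) + ( y * x ) ) == 1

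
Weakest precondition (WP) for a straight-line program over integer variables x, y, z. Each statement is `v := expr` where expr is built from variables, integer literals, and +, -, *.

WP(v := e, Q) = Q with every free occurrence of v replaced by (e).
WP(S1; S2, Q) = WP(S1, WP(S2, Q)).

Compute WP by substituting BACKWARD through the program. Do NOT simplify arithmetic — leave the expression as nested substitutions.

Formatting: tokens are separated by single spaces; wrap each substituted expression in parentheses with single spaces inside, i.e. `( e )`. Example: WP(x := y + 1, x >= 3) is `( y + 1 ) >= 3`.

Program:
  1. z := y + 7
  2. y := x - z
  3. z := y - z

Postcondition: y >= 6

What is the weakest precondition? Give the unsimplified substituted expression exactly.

Answer: ( x - ( y + 7 ) ) >= 6

Derivation:
post: y >= 6
stmt 3: z := y - z  -- replace 0 occurrence(s) of z with (y - z)
  => y >= 6
stmt 2: y := x - z  -- replace 1 occurrence(s) of y with (x - z)
  => ( x - z ) >= 6
stmt 1: z := y + 7  -- replace 1 occurrence(s) of z with (y + 7)
  => ( x - ( y + 7 ) ) >= 6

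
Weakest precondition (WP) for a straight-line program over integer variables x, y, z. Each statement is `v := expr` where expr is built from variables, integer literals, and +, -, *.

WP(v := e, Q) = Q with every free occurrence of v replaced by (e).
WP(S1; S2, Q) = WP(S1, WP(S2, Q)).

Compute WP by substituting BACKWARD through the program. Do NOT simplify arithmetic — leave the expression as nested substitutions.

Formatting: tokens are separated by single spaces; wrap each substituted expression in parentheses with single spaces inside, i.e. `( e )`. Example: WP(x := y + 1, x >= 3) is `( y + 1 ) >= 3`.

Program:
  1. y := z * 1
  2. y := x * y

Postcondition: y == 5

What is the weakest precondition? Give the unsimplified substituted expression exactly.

Answer: ( x * ( z * 1 ) ) == 5

Derivation:
post: y == 5
stmt 2: y := x * y  -- replace 1 occurrence(s) of y with (x * y)
  => ( x * y ) == 5
stmt 1: y := z * 1  -- replace 1 occurrence(s) of y with (z * 1)
  => ( x * ( z * 1 ) ) == 5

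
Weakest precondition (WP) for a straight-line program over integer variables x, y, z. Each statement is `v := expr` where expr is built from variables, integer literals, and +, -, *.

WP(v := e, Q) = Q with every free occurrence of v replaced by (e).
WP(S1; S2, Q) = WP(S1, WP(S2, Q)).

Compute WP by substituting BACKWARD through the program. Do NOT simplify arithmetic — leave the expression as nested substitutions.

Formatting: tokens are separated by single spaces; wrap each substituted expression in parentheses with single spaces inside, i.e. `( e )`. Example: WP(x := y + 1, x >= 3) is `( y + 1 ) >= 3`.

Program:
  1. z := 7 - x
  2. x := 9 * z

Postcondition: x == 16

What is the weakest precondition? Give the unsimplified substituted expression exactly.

post: x == 16
stmt 2: x := 9 * z  -- replace 1 occurrence(s) of x with (9 * z)
  => ( 9 * z ) == 16
stmt 1: z := 7 - x  -- replace 1 occurrence(s) of z with (7 - x)
  => ( 9 * ( 7 - x ) ) == 16

Answer: ( 9 * ( 7 - x ) ) == 16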